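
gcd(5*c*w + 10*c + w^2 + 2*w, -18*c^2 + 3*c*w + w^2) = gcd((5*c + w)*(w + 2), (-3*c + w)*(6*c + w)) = 1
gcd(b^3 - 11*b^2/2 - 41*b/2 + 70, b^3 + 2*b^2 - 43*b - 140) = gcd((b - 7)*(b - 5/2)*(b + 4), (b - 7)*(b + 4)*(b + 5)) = b^2 - 3*b - 28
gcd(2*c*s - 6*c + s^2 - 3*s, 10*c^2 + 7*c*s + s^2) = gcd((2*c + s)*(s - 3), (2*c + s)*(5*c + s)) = 2*c + s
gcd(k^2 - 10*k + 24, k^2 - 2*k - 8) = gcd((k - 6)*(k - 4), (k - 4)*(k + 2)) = k - 4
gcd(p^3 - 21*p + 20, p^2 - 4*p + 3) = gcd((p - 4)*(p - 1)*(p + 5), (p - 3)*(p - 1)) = p - 1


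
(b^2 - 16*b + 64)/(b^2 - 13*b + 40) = (b - 8)/(b - 5)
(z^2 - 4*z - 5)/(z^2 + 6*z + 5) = (z - 5)/(z + 5)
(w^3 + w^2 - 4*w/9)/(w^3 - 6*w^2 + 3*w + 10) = w*(9*w^2 + 9*w - 4)/(9*(w^3 - 6*w^2 + 3*w + 10))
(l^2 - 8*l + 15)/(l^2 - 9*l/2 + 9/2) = 2*(l - 5)/(2*l - 3)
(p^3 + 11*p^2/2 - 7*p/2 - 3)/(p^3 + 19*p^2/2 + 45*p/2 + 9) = (p - 1)/(p + 3)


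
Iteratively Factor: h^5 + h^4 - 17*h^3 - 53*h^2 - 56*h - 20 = (h + 1)*(h^4 - 17*h^2 - 36*h - 20) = (h + 1)^2*(h^3 - h^2 - 16*h - 20) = (h + 1)^2*(h + 2)*(h^2 - 3*h - 10) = (h + 1)^2*(h + 2)^2*(h - 5)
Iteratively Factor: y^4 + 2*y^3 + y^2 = (y)*(y^3 + 2*y^2 + y) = y*(y + 1)*(y^2 + y) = y*(y + 1)^2*(y)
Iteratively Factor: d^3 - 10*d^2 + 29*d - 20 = (d - 1)*(d^2 - 9*d + 20) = (d - 5)*(d - 1)*(d - 4)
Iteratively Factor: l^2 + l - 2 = (l + 2)*(l - 1)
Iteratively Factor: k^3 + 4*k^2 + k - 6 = (k + 3)*(k^2 + k - 2) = (k - 1)*(k + 3)*(k + 2)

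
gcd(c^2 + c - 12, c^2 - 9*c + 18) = c - 3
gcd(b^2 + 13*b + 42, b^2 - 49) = b + 7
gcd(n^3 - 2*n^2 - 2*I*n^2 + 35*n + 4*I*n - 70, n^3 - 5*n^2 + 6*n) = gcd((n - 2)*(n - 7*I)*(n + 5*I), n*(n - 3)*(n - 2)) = n - 2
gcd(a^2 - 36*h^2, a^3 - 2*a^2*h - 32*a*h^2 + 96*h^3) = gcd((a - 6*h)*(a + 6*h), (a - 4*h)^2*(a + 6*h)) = a + 6*h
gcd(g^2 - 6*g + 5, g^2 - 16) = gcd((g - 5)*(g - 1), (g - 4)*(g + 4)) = 1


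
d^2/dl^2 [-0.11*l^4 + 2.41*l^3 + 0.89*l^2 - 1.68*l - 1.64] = -1.32*l^2 + 14.46*l + 1.78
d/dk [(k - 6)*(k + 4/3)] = 2*k - 14/3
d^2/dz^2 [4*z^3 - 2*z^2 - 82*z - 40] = 24*z - 4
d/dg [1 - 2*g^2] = -4*g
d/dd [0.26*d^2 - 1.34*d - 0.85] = 0.52*d - 1.34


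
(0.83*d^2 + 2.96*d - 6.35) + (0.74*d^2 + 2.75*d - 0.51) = 1.57*d^2 + 5.71*d - 6.86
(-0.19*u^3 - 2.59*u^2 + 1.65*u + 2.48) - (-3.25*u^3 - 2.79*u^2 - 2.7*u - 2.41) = 3.06*u^3 + 0.2*u^2 + 4.35*u + 4.89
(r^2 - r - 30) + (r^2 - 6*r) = 2*r^2 - 7*r - 30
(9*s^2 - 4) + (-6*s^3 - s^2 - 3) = -6*s^3 + 8*s^2 - 7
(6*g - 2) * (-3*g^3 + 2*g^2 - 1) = -18*g^4 + 18*g^3 - 4*g^2 - 6*g + 2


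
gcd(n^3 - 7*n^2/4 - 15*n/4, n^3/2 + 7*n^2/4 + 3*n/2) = n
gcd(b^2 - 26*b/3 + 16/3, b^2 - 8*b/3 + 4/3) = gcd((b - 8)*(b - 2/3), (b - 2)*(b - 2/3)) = b - 2/3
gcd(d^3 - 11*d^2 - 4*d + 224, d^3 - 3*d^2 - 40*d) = d - 8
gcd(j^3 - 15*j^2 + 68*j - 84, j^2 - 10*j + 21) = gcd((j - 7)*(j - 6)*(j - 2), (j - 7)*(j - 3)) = j - 7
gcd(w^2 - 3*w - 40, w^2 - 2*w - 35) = w + 5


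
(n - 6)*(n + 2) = n^2 - 4*n - 12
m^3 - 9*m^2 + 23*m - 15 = (m - 5)*(m - 3)*(m - 1)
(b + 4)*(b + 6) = b^2 + 10*b + 24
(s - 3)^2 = s^2 - 6*s + 9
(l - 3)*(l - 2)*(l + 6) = l^3 + l^2 - 24*l + 36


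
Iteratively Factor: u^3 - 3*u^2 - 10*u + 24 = (u + 3)*(u^2 - 6*u + 8) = (u - 2)*(u + 3)*(u - 4)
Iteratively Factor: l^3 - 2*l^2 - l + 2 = (l - 2)*(l^2 - 1) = (l - 2)*(l + 1)*(l - 1)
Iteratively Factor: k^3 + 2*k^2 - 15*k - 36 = (k - 4)*(k^2 + 6*k + 9) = (k - 4)*(k + 3)*(k + 3)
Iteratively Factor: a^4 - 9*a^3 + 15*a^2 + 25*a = (a - 5)*(a^3 - 4*a^2 - 5*a) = (a - 5)*(a + 1)*(a^2 - 5*a) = (a - 5)^2*(a + 1)*(a)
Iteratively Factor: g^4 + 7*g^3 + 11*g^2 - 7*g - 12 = (g + 4)*(g^3 + 3*g^2 - g - 3) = (g + 3)*(g + 4)*(g^2 - 1) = (g + 1)*(g + 3)*(g + 4)*(g - 1)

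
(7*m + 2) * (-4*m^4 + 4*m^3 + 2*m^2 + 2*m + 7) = -28*m^5 + 20*m^4 + 22*m^3 + 18*m^2 + 53*m + 14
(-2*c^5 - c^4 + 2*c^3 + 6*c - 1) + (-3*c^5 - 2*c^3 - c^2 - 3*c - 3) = -5*c^5 - c^4 - c^2 + 3*c - 4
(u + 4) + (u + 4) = 2*u + 8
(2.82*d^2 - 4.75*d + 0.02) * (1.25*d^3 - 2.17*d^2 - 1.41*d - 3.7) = 3.525*d^5 - 12.0569*d^4 + 6.3563*d^3 - 3.7799*d^2 + 17.5468*d - 0.074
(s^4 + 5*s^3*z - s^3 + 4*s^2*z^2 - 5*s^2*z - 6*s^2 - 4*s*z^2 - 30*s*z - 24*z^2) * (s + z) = s^5 + 6*s^4*z - s^4 + 9*s^3*z^2 - 6*s^3*z - 6*s^3 + 4*s^2*z^3 - 9*s^2*z^2 - 36*s^2*z - 4*s*z^3 - 54*s*z^2 - 24*z^3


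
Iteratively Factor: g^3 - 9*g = (g + 3)*(g^2 - 3*g) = (g - 3)*(g + 3)*(g)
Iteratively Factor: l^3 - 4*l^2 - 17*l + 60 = (l + 4)*(l^2 - 8*l + 15) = (l - 5)*(l + 4)*(l - 3)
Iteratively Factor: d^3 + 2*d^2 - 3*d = (d)*(d^2 + 2*d - 3) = d*(d - 1)*(d + 3)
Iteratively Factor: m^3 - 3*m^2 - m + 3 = (m - 3)*(m^2 - 1) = (m - 3)*(m + 1)*(m - 1)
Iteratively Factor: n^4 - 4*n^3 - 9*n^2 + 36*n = (n + 3)*(n^3 - 7*n^2 + 12*n) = (n - 4)*(n + 3)*(n^2 - 3*n) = n*(n - 4)*(n + 3)*(n - 3)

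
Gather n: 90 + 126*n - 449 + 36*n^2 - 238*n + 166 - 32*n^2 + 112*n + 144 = 4*n^2 - 49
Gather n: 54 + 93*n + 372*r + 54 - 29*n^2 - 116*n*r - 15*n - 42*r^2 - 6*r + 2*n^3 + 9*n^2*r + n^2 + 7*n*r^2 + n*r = 2*n^3 + n^2*(9*r - 28) + n*(7*r^2 - 115*r + 78) - 42*r^2 + 366*r + 108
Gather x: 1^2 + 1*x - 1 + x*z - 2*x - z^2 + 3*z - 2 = x*(z - 1) - z^2 + 3*z - 2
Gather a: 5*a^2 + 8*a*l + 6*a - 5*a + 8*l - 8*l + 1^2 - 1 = 5*a^2 + a*(8*l + 1)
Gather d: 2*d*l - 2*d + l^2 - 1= d*(2*l - 2) + l^2 - 1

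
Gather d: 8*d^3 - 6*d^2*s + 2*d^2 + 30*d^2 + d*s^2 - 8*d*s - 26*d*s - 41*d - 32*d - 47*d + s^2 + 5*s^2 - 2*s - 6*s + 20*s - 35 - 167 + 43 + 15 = 8*d^3 + d^2*(32 - 6*s) + d*(s^2 - 34*s - 120) + 6*s^2 + 12*s - 144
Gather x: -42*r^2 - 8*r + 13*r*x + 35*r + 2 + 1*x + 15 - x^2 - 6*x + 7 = -42*r^2 + 27*r - x^2 + x*(13*r - 5) + 24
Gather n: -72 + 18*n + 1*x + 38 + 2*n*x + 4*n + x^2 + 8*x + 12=n*(2*x + 22) + x^2 + 9*x - 22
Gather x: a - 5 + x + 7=a + x + 2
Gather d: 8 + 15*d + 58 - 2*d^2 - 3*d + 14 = -2*d^2 + 12*d + 80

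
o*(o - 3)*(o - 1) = o^3 - 4*o^2 + 3*o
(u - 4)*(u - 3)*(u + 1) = u^3 - 6*u^2 + 5*u + 12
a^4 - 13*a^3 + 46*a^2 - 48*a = a*(a - 8)*(a - 3)*(a - 2)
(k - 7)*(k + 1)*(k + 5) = k^3 - k^2 - 37*k - 35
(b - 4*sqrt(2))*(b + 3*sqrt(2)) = b^2 - sqrt(2)*b - 24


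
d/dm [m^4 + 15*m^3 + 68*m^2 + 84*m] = 4*m^3 + 45*m^2 + 136*m + 84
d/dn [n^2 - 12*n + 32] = 2*n - 12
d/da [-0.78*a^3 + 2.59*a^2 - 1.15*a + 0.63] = -2.34*a^2 + 5.18*a - 1.15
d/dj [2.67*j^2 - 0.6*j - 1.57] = 5.34*j - 0.6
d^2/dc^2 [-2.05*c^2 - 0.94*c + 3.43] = -4.10000000000000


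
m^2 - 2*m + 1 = (m - 1)^2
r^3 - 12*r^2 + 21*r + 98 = (r - 7)^2*(r + 2)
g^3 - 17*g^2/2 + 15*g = g*(g - 6)*(g - 5/2)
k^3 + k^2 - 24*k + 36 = (k - 3)*(k - 2)*(k + 6)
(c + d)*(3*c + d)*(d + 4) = 3*c^2*d + 12*c^2 + 4*c*d^2 + 16*c*d + d^3 + 4*d^2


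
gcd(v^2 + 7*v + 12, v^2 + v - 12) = v + 4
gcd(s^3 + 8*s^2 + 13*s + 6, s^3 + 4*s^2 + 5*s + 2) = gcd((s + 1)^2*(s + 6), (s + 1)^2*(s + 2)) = s^2 + 2*s + 1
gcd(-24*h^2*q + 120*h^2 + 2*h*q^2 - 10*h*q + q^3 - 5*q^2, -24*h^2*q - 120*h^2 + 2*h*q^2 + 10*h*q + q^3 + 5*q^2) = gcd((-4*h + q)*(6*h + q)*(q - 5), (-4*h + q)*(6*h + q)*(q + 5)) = -24*h^2 + 2*h*q + q^2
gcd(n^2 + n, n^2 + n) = n^2 + n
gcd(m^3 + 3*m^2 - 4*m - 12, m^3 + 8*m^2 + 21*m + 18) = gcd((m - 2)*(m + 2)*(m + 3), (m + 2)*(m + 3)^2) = m^2 + 5*m + 6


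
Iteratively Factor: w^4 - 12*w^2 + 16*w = (w - 2)*(w^3 + 2*w^2 - 8*w) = (w - 2)*(w + 4)*(w^2 - 2*w) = w*(w - 2)*(w + 4)*(w - 2)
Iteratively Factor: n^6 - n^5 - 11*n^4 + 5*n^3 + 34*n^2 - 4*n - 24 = (n + 1)*(n^5 - 2*n^4 - 9*n^3 + 14*n^2 + 20*n - 24) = (n + 1)*(n + 2)*(n^4 - 4*n^3 - n^2 + 16*n - 12) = (n - 2)*(n + 1)*(n + 2)*(n^3 - 2*n^2 - 5*n + 6) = (n - 2)*(n + 1)*(n + 2)^2*(n^2 - 4*n + 3) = (n - 2)*(n - 1)*(n + 1)*(n + 2)^2*(n - 3)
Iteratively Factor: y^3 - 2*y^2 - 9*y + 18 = (y + 3)*(y^2 - 5*y + 6) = (y - 3)*(y + 3)*(y - 2)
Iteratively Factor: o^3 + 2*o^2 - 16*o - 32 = (o + 4)*(o^2 - 2*o - 8) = (o + 2)*(o + 4)*(o - 4)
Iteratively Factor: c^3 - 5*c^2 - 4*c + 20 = (c - 5)*(c^2 - 4) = (c - 5)*(c + 2)*(c - 2)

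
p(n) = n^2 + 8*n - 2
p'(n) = 2*n + 8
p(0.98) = 6.80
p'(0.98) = 9.96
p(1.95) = 17.40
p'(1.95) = 11.90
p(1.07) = 7.70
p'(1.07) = 10.14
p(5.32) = 68.86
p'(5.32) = 18.64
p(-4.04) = -18.00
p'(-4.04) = -0.08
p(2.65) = 26.22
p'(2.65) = 13.30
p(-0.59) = -6.37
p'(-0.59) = 6.82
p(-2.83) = -16.63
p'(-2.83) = 2.34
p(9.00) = 151.00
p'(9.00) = 26.00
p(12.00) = 238.00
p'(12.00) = 32.00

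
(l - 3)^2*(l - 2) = l^3 - 8*l^2 + 21*l - 18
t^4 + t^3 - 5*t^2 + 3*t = t*(t - 1)^2*(t + 3)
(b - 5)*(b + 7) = b^2 + 2*b - 35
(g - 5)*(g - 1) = g^2 - 6*g + 5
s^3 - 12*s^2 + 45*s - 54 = (s - 6)*(s - 3)^2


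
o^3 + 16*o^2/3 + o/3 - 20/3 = (o - 1)*(o + 4/3)*(o + 5)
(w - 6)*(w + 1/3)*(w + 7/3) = w^3 - 10*w^2/3 - 137*w/9 - 14/3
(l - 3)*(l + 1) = l^2 - 2*l - 3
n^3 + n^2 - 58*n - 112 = (n - 8)*(n + 2)*(n + 7)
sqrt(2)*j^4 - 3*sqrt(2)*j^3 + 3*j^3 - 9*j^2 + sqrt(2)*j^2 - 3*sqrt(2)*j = j*(j - 3)*(j + sqrt(2))*(sqrt(2)*j + 1)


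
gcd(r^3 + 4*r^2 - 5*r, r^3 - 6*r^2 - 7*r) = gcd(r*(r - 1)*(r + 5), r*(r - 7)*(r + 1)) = r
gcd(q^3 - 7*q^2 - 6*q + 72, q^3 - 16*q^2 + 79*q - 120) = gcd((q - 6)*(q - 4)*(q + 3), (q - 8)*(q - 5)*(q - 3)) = 1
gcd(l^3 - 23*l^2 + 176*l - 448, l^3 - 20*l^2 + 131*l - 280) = l^2 - 15*l + 56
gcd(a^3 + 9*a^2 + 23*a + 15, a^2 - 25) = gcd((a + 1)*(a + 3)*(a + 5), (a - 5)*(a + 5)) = a + 5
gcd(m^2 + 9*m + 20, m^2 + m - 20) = m + 5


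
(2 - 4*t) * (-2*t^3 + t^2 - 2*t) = 8*t^4 - 8*t^3 + 10*t^2 - 4*t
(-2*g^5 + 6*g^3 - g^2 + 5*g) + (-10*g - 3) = -2*g^5 + 6*g^3 - g^2 - 5*g - 3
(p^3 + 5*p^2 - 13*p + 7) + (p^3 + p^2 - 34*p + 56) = 2*p^3 + 6*p^2 - 47*p + 63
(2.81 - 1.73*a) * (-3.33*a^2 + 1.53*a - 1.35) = 5.7609*a^3 - 12.0042*a^2 + 6.6348*a - 3.7935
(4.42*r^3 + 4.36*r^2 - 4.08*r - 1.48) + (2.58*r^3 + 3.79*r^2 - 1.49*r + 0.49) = 7.0*r^3 + 8.15*r^2 - 5.57*r - 0.99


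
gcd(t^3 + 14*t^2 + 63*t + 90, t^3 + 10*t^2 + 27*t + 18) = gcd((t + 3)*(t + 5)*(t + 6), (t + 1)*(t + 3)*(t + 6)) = t^2 + 9*t + 18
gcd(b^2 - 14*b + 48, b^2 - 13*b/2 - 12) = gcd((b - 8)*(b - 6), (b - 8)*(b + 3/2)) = b - 8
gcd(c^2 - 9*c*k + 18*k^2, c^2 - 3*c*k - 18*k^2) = c - 6*k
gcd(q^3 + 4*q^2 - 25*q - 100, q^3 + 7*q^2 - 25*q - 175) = q^2 - 25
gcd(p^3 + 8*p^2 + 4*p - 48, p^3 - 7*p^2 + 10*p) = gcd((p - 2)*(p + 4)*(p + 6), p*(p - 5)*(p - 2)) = p - 2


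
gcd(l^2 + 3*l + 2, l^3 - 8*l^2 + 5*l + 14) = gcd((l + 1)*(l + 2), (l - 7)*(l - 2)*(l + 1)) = l + 1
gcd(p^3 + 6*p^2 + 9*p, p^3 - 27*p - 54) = p^2 + 6*p + 9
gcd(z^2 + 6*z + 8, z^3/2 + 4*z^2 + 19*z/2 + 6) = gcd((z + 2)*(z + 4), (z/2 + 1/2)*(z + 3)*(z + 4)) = z + 4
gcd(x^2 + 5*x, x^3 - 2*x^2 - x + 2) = 1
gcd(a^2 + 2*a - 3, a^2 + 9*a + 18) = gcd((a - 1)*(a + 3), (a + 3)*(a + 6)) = a + 3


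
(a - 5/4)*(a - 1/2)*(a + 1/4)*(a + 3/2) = a^4 - 33*a^2/16 + 7*a/16 + 15/64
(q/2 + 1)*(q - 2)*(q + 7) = q^3/2 + 7*q^2/2 - 2*q - 14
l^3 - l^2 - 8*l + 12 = (l - 2)^2*(l + 3)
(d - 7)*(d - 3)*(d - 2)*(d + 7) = d^4 - 5*d^3 - 43*d^2 + 245*d - 294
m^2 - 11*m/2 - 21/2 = (m - 7)*(m + 3/2)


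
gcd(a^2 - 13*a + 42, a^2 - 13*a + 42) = a^2 - 13*a + 42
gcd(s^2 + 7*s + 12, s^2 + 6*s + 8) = s + 4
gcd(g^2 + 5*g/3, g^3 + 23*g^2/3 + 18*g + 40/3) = g + 5/3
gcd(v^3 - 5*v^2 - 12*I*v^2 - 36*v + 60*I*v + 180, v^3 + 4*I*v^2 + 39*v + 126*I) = v - 6*I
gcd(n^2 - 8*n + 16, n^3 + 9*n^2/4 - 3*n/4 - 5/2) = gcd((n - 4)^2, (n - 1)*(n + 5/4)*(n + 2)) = 1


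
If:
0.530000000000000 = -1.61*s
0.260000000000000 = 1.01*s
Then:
No Solution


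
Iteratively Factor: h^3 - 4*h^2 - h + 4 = (h + 1)*(h^2 - 5*h + 4) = (h - 1)*(h + 1)*(h - 4)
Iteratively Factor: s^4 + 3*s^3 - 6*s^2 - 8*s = (s + 1)*(s^3 + 2*s^2 - 8*s) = s*(s + 1)*(s^2 + 2*s - 8) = s*(s + 1)*(s + 4)*(s - 2)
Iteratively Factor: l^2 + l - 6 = (l + 3)*(l - 2)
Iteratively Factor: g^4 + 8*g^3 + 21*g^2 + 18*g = (g)*(g^3 + 8*g^2 + 21*g + 18) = g*(g + 3)*(g^2 + 5*g + 6) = g*(g + 2)*(g + 3)*(g + 3)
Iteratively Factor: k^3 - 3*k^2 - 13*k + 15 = (k - 1)*(k^2 - 2*k - 15) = (k - 5)*(k - 1)*(k + 3)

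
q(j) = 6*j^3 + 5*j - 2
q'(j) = 18*j^2 + 5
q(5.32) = 928.01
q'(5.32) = 514.44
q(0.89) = 6.68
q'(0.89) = 19.26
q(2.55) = 110.24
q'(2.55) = 122.04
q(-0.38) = -4.23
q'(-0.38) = 7.60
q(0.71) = 3.70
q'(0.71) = 14.07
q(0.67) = 3.15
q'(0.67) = 13.08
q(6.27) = 1508.30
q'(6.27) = 712.63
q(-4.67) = -636.44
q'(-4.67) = 397.56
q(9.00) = 4417.00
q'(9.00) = 1463.00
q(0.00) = -2.00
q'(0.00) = 5.00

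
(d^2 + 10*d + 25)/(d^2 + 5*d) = (d + 5)/d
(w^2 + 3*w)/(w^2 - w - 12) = w/(w - 4)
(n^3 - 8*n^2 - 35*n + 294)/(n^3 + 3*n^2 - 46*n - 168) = (n - 7)/(n + 4)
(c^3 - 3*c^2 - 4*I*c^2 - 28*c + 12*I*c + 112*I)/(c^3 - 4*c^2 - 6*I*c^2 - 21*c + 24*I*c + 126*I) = (c^2 + c*(4 - 4*I) - 16*I)/(c^2 + c*(3 - 6*I) - 18*I)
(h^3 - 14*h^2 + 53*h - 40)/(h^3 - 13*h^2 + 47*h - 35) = (h - 8)/(h - 7)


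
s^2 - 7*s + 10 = (s - 5)*(s - 2)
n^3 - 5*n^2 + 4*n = n*(n - 4)*(n - 1)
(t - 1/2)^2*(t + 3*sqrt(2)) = t^3 - t^2 + 3*sqrt(2)*t^2 - 3*sqrt(2)*t + t/4 + 3*sqrt(2)/4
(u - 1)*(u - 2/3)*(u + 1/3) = u^3 - 4*u^2/3 + u/9 + 2/9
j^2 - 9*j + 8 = (j - 8)*(j - 1)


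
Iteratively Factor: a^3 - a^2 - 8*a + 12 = (a + 3)*(a^2 - 4*a + 4) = (a - 2)*(a + 3)*(a - 2)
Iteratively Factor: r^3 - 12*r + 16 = (r - 2)*(r^2 + 2*r - 8) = (r - 2)*(r + 4)*(r - 2)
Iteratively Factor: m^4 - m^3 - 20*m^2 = (m - 5)*(m^3 + 4*m^2) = m*(m - 5)*(m^2 + 4*m) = m^2*(m - 5)*(m + 4)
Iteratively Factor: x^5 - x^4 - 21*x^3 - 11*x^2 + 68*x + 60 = (x - 5)*(x^4 + 4*x^3 - x^2 - 16*x - 12) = (x - 5)*(x + 3)*(x^3 + x^2 - 4*x - 4) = (x - 5)*(x - 2)*(x + 3)*(x^2 + 3*x + 2) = (x - 5)*(x - 2)*(x + 2)*(x + 3)*(x + 1)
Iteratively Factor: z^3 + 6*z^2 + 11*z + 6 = (z + 2)*(z^2 + 4*z + 3) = (z + 1)*(z + 2)*(z + 3)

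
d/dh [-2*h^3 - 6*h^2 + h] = -6*h^2 - 12*h + 1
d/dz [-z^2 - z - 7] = -2*z - 1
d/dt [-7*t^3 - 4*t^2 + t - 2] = -21*t^2 - 8*t + 1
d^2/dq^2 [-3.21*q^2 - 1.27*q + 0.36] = -6.42000000000000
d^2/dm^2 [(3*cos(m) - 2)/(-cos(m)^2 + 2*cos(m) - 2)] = 2*(-27*(1 - cos(2*m))^2*cos(m) + 2*(1 - cos(2*m))^2 + 32*cos(m) - 56*cos(2*m) + 6*cos(3*m) + 6*cos(5*m))/(4*cos(m) - cos(2*m) - 5)^3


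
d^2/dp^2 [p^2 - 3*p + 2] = 2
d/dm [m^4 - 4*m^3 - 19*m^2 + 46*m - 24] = 4*m^3 - 12*m^2 - 38*m + 46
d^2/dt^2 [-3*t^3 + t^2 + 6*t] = 2 - 18*t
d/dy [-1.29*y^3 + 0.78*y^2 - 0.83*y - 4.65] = -3.87*y^2 + 1.56*y - 0.83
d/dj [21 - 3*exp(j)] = -3*exp(j)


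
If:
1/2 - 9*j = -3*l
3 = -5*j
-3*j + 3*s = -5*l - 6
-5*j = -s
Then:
No Solution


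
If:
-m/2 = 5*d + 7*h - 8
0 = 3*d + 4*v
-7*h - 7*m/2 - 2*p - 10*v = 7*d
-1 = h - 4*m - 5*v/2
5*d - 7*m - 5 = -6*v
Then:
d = -180/31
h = 333/62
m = -35/31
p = -1133/62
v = 135/31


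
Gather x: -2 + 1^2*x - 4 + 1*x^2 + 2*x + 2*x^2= 3*x^2 + 3*x - 6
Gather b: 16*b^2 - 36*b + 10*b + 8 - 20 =16*b^2 - 26*b - 12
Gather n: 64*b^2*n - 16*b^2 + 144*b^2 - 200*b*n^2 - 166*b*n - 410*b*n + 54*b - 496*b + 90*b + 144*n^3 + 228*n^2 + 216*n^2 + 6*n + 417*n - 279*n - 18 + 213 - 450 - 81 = 128*b^2 - 352*b + 144*n^3 + n^2*(444 - 200*b) + n*(64*b^2 - 576*b + 144) - 336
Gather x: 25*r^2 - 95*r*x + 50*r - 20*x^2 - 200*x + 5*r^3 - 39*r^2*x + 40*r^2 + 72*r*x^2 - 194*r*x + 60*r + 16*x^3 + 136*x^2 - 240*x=5*r^3 + 65*r^2 + 110*r + 16*x^3 + x^2*(72*r + 116) + x*(-39*r^2 - 289*r - 440)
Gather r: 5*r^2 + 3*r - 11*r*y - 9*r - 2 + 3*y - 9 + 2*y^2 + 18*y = 5*r^2 + r*(-11*y - 6) + 2*y^2 + 21*y - 11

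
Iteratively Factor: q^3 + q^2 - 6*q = (q + 3)*(q^2 - 2*q) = q*(q + 3)*(q - 2)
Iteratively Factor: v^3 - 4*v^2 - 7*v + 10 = (v - 1)*(v^2 - 3*v - 10) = (v - 5)*(v - 1)*(v + 2)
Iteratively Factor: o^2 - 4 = (o - 2)*(o + 2)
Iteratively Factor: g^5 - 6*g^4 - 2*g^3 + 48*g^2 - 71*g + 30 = (g - 1)*(g^4 - 5*g^3 - 7*g^2 + 41*g - 30) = (g - 2)*(g - 1)*(g^3 - 3*g^2 - 13*g + 15) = (g - 5)*(g - 2)*(g - 1)*(g^2 + 2*g - 3) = (g - 5)*(g - 2)*(g - 1)^2*(g + 3)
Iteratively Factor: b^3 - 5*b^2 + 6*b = (b)*(b^2 - 5*b + 6) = b*(b - 2)*(b - 3)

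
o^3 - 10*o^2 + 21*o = o*(o - 7)*(o - 3)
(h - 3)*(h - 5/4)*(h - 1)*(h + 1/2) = h^4 - 19*h^3/4 + 43*h^2/8 + h/4 - 15/8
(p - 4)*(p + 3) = p^2 - p - 12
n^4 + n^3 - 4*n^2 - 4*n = n*(n - 2)*(n + 1)*(n + 2)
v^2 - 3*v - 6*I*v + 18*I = (v - 3)*(v - 6*I)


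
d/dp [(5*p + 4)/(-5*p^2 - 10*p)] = (5*p^2 + 8*p + 8)/(5*p^2*(p^2 + 4*p + 4))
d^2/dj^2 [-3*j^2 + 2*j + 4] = -6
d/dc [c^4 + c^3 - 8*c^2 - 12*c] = 4*c^3 + 3*c^2 - 16*c - 12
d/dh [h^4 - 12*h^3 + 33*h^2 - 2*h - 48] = 4*h^3 - 36*h^2 + 66*h - 2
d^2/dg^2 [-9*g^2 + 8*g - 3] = -18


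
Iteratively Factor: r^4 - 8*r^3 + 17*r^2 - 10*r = (r - 2)*(r^3 - 6*r^2 + 5*r) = r*(r - 2)*(r^2 - 6*r + 5) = r*(r - 2)*(r - 1)*(r - 5)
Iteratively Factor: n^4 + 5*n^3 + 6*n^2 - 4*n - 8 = (n + 2)*(n^3 + 3*n^2 - 4) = (n + 2)^2*(n^2 + n - 2) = (n - 1)*(n + 2)^2*(n + 2)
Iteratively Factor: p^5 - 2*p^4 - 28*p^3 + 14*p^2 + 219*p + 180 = (p + 1)*(p^4 - 3*p^3 - 25*p^2 + 39*p + 180) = (p - 4)*(p + 1)*(p^3 + p^2 - 21*p - 45) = (p - 4)*(p + 1)*(p + 3)*(p^2 - 2*p - 15) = (p - 5)*(p - 4)*(p + 1)*(p + 3)*(p + 3)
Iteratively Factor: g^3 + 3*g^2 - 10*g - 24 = (g + 4)*(g^2 - g - 6) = (g - 3)*(g + 4)*(g + 2)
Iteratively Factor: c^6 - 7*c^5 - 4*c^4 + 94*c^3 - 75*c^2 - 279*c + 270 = (c - 5)*(c^5 - 2*c^4 - 14*c^3 + 24*c^2 + 45*c - 54) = (c - 5)*(c + 3)*(c^4 - 5*c^3 + c^2 + 21*c - 18) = (c - 5)*(c - 1)*(c + 3)*(c^3 - 4*c^2 - 3*c + 18) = (c - 5)*(c - 3)*(c - 1)*(c + 3)*(c^2 - c - 6) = (c - 5)*(c - 3)^2*(c - 1)*(c + 3)*(c + 2)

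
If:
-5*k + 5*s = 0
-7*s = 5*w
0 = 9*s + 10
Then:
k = -10/9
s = -10/9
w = 14/9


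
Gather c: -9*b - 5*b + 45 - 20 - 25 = -14*b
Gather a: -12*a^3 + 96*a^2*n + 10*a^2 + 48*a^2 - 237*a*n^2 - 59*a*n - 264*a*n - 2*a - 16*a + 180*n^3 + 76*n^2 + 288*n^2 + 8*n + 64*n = -12*a^3 + a^2*(96*n + 58) + a*(-237*n^2 - 323*n - 18) + 180*n^3 + 364*n^2 + 72*n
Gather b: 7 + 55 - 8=54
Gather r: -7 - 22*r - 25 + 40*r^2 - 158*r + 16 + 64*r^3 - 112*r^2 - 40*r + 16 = 64*r^3 - 72*r^2 - 220*r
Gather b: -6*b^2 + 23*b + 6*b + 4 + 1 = -6*b^2 + 29*b + 5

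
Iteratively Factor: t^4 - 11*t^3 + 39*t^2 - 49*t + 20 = (t - 1)*(t^3 - 10*t^2 + 29*t - 20) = (t - 4)*(t - 1)*(t^2 - 6*t + 5) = (t - 5)*(t - 4)*(t - 1)*(t - 1)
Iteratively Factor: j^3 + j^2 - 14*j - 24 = (j + 3)*(j^2 - 2*j - 8) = (j - 4)*(j + 3)*(j + 2)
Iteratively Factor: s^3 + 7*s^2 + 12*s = (s)*(s^2 + 7*s + 12) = s*(s + 3)*(s + 4)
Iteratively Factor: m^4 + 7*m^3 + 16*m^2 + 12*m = (m + 2)*(m^3 + 5*m^2 + 6*m) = (m + 2)^2*(m^2 + 3*m) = m*(m + 2)^2*(m + 3)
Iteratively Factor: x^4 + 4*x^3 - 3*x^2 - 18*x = (x + 3)*(x^3 + x^2 - 6*x) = (x - 2)*(x + 3)*(x^2 + 3*x) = (x - 2)*(x + 3)^2*(x)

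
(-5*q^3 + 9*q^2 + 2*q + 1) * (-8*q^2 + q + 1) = 40*q^5 - 77*q^4 - 12*q^3 + 3*q^2 + 3*q + 1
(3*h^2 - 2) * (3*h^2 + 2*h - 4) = 9*h^4 + 6*h^3 - 18*h^2 - 4*h + 8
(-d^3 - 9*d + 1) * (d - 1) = -d^4 + d^3 - 9*d^2 + 10*d - 1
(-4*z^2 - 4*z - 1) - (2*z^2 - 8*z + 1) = -6*z^2 + 4*z - 2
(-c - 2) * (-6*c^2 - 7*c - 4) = 6*c^3 + 19*c^2 + 18*c + 8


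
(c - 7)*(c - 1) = c^2 - 8*c + 7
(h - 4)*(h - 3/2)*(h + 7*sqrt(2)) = h^3 - 11*h^2/2 + 7*sqrt(2)*h^2 - 77*sqrt(2)*h/2 + 6*h + 42*sqrt(2)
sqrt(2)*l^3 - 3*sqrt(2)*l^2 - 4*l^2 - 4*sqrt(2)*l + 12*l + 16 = (l - 4)*(l - 2*sqrt(2))*(sqrt(2)*l + sqrt(2))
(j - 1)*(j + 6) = j^2 + 5*j - 6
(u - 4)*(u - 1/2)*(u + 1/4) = u^3 - 17*u^2/4 + 7*u/8 + 1/2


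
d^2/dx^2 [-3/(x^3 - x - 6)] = 6*(3*x*(-x^3 + x + 6) + (3*x^2 - 1)^2)/(-x^3 + x + 6)^3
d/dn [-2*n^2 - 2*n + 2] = -4*n - 2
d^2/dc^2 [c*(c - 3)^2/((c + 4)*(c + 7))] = 168*(2*c^3 + 17*c^2 + 19*c - 89)/(c^6 + 33*c^5 + 447*c^4 + 3179*c^3 + 12516*c^2 + 25872*c + 21952)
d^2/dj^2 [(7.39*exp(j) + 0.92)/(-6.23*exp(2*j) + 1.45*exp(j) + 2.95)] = (-286.827331*exp(4*j) - 209.589037*exp(3*j) - 789.97023*exp(2*j) - 37.956455*exp(j) - 60.376175)*exp(j)/(241.804367*exp(6*j) - 168.836115*exp(5*j) - 304.19844*exp(4*j) + 156.844325*exp(3*j) + 144.0426*exp(2*j) - 37.855875*exp(j) - 25.672375)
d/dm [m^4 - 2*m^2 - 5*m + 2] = 4*m^3 - 4*m - 5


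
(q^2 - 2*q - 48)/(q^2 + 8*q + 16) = (q^2 - 2*q - 48)/(q^2 + 8*q + 16)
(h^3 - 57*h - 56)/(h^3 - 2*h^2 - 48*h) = (h^2 + 8*h + 7)/(h*(h + 6))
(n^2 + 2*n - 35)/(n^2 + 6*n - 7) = (n - 5)/(n - 1)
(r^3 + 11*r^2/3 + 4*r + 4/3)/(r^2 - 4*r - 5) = (3*r^2 + 8*r + 4)/(3*(r - 5))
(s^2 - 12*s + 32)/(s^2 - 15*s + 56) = (s - 4)/(s - 7)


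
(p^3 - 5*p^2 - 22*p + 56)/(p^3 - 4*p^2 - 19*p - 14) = (p^2 + 2*p - 8)/(p^2 + 3*p + 2)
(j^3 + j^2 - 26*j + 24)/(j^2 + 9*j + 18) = (j^2 - 5*j + 4)/(j + 3)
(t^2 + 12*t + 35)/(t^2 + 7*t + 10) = (t + 7)/(t + 2)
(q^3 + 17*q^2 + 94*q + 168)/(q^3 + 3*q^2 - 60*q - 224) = (q + 6)/(q - 8)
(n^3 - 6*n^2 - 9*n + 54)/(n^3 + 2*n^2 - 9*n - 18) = (n - 6)/(n + 2)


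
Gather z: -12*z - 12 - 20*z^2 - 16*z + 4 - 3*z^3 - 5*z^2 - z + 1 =-3*z^3 - 25*z^2 - 29*z - 7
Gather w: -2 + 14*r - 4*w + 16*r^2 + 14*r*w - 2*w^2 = 16*r^2 + 14*r - 2*w^2 + w*(14*r - 4) - 2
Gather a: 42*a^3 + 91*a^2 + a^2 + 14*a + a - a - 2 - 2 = 42*a^3 + 92*a^2 + 14*a - 4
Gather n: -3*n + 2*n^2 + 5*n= 2*n^2 + 2*n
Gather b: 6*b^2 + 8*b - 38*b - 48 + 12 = 6*b^2 - 30*b - 36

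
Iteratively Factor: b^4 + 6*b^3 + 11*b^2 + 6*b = (b + 1)*(b^3 + 5*b^2 + 6*b) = b*(b + 1)*(b^2 + 5*b + 6) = b*(b + 1)*(b + 2)*(b + 3)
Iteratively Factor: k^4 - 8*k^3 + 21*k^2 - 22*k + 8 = (k - 1)*(k^3 - 7*k^2 + 14*k - 8) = (k - 1)^2*(k^2 - 6*k + 8) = (k - 4)*(k - 1)^2*(k - 2)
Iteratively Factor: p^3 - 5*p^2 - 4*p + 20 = (p - 2)*(p^2 - 3*p - 10) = (p - 2)*(p + 2)*(p - 5)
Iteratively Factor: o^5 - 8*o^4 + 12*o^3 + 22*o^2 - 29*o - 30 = (o + 1)*(o^4 - 9*o^3 + 21*o^2 + o - 30) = (o - 5)*(o + 1)*(o^3 - 4*o^2 + o + 6) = (o - 5)*(o - 2)*(o + 1)*(o^2 - 2*o - 3) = (o - 5)*(o - 3)*(o - 2)*(o + 1)*(o + 1)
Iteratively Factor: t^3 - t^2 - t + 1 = (t - 1)*(t^2 - 1) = (t - 1)*(t + 1)*(t - 1)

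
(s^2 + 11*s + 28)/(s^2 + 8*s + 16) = (s + 7)/(s + 4)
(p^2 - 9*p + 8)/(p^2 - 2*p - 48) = (p - 1)/(p + 6)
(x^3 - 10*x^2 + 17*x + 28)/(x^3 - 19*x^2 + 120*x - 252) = (x^2 - 3*x - 4)/(x^2 - 12*x + 36)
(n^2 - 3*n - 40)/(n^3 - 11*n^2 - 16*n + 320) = 1/(n - 8)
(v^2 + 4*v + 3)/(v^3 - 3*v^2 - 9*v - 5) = (v + 3)/(v^2 - 4*v - 5)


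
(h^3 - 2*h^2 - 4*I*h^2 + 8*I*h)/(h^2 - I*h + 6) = h*(h^2 - 2*h - 4*I*h + 8*I)/(h^2 - I*h + 6)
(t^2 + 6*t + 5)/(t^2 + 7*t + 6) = (t + 5)/(t + 6)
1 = 1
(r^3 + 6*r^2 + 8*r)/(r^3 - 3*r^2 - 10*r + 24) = r*(r^2 + 6*r + 8)/(r^3 - 3*r^2 - 10*r + 24)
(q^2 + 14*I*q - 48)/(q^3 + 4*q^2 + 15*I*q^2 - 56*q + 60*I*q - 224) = (q + 6*I)/(q^2 + q*(4 + 7*I) + 28*I)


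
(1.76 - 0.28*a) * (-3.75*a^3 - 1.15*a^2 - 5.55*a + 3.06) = 1.05*a^4 - 6.278*a^3 - 0.47*a^2 - 10.6248*a + 5.3856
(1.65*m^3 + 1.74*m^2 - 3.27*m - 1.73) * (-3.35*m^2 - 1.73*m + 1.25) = -5.5275*m^5 - 8.6835*m^4 + 10.0068*m^3 + 13.6276*m^2 - 1.0946*m - 2.1625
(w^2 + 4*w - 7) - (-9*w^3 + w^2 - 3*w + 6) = 9*w^3 + 7*w - 13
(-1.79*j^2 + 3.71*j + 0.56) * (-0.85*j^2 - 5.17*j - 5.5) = 1.5215*j^4 + 6.1008*j^3 - 9.8117*j^2 - 23.3002*j - 3.08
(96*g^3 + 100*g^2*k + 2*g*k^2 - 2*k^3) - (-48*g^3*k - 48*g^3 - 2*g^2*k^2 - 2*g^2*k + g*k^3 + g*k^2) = 48*g^3*k + 144*g^3 + 2*g^2*k^2 + 102*g^2*k - g*k^3 + g*k^2 - 2*k^3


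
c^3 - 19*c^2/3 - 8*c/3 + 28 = (c - 6)*(c - 7/3)*(c + 2)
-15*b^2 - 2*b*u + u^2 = (-5*b + u)*(3*b + u)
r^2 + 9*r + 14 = (r + 2)*(r + 7)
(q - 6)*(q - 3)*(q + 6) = q^3 - 3*q^2 - 36*q + 108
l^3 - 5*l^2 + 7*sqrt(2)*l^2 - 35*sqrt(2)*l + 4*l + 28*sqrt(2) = (l - 4)*(l - 1)*(l + 7*sqrt(2))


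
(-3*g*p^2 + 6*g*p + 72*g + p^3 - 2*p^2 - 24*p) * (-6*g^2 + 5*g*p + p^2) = 18*g^3*p^2 - 36*g^3*p - 432*g^3 - 21*g^2*p^3 + 42*g^2*p^2 + 504*g^2*p + 2*g*p^4 - 4*g*p^3 - 48*g*p^2 + p^5 - 2*p^4 - 24*p^3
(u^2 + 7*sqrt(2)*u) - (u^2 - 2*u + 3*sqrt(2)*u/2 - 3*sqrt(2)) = 2*u + 11*sqrt(2)*u/2 + 3*sqrt(2)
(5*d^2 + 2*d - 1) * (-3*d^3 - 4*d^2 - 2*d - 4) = -15*d^5 - 26*d^4 - 15*d^3 - 20*d^2 - 6*d + 4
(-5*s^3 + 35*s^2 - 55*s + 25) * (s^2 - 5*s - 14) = -5*s^5 + 60*s^4 - 160*s^3 - 190*s^2 + 645*s - 350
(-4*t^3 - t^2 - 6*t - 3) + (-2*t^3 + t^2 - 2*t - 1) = -6*t^3 - 8*t - 4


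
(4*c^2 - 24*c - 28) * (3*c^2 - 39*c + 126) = 12*c^4 - 228*c^3 + 1356*c^2 - 1932*c - 3528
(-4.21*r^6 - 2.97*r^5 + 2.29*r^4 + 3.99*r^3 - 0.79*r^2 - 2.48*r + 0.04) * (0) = 0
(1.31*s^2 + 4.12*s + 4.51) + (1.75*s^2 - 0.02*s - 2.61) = 3.06*s^2 + 4.1*s + 1.9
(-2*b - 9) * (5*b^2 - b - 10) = -10*b^3 - 43*b^2 + 29*b + 90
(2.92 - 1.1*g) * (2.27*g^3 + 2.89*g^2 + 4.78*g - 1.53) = -2.497*g^4 + 3.4494*g^3 + 3.1808*g^2 + 15.6406*g - 4.4676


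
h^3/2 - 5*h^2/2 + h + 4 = (h/2 + 1/2)*(h - 4)*(h - 2)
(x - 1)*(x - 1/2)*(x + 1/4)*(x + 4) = x^4 + 11*x^3/4 - 39*x^2/8 + 5*x/8 + 1/2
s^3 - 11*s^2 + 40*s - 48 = (s - 4)^2*(s - 3)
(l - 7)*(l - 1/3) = l^2 - 22*l/3 + 7/3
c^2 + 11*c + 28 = (c + 4)*(c + 7)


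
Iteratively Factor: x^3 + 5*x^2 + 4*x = (x + 1)*(x^2 + 4*x) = (x + 1)*(x + 4)*(x)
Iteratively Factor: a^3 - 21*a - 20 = (a + 4)*(a^2 - 4*a - 5) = (a + 1)*(a + 4)*(a - 5)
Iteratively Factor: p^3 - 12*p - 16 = (p - 4)*(p^2 + 4*p + 4) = (p - 4)*(p + 2)*(p + 2)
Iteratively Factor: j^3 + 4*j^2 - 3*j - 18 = (j + 3)*(j^2 + j - 6) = (j + 3)^2*(j - 2)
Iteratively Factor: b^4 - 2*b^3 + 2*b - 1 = (b - 1)*(b^3 - b^2 - b + 1) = (b - 1)^2*(b^2 - 1) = (b - 1)^2*(b + 1)*(b - 1)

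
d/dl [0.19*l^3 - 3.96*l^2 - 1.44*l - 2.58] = 0.57*l^2 - 7.92*l - 1.44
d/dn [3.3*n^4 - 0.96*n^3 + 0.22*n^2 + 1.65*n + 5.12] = 13.2*n^3 - 2.88*n^2 + 0.44*n + 1.65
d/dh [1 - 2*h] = -2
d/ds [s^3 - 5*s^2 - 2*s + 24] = 3*s^2 - 10*s - 2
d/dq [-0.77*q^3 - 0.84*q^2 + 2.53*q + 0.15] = -2.31*q^2 - 1.68*q + 2.53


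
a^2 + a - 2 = (a - 1)*(a + 2)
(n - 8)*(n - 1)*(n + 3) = n^3 - 6*n^2 - 19*n + 24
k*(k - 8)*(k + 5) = k^3 - 3*k^2 - 40*k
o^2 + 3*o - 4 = (o - 1)*(o + 4)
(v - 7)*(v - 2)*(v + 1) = v^3 - 8*v^2 + 5*v + 14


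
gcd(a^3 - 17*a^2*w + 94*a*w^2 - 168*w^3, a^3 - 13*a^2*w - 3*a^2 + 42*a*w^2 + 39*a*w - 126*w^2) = a^2 - 13*a*w + 42*w^2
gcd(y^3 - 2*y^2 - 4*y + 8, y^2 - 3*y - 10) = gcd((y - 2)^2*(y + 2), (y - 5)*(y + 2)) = y + 2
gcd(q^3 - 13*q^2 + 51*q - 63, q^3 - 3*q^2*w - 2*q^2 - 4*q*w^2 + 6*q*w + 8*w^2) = 1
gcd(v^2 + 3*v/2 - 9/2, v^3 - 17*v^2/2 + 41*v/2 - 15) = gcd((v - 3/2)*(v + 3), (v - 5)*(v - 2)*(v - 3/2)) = v - 3/2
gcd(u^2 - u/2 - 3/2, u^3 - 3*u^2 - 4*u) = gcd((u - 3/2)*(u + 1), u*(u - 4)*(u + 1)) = u + 1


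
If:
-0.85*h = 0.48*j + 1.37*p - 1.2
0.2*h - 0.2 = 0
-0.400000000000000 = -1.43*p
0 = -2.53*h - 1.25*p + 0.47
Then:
No Solution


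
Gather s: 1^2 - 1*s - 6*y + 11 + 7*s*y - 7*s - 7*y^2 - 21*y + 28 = s*(7*y - 8) - 7*y^2 - 27*y + 40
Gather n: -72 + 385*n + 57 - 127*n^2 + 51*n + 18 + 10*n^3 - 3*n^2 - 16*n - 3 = 10*n^3 - 130*n^2 + 420*n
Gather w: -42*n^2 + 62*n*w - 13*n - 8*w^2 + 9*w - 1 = -42*n^2 - 13*n - 8*w^2 + w*(62*n + 9) - 1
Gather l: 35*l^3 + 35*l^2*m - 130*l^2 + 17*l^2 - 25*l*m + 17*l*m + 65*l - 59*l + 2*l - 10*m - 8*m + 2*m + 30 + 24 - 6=35*l^3 + l^2*(35*m - 113) + l*(8 - 8*m) - 16*m + 48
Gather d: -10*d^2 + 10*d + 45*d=-10*d^2 + 55*d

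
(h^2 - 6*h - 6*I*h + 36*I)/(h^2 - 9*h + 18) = (h - 6*I)/(h - 3)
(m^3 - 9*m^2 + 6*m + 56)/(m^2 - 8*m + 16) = (m^2 - 5*m - 14)/(m - 4)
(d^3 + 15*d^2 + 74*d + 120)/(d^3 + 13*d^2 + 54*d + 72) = (d + 5)/(d + 3)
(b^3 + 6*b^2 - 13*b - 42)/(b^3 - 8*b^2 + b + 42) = (b + 7)/(b - 7)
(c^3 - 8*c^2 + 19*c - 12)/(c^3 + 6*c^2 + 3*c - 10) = (c^2 - 7*c + 12)/(c^2 + 7*c + 10)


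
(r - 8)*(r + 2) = r^2 - 6*r - 16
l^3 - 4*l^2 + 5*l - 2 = (l - 2)*(l - 1)^2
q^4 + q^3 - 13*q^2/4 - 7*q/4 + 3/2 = (q - 3/2)*(q - 1/2)*(q + 1)*(q + 2)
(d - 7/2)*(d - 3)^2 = d^3 - 19*d^2/2 + 30*d - 63/2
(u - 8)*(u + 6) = u^2 - 2*u - 48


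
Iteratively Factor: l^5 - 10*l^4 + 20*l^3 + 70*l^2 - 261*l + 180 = (l - 1)*(l^4 - 9*l^3 + 11*l^2 + 81*l - 180) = (l - 3)*(l - 1)*(l^3 - 6*l^2 - 7*l + 60) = (l - 5)*(l - 3)*(l - 1)*(l^2 - l - 12) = (l - 5)*(l - 3)*(l - 1)*(l + 3)*(l - 4)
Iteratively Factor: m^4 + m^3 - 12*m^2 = (m)*(m^3 + m^2 - 12*m) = m*(m + 4)*(m^2 - 3*m) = m*(m - 3)*(m + 4)*(m)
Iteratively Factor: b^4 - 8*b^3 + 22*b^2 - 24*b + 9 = (b - 3)*(b^3 - 5*b^2 + 7*b - 3) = (b - 3)*(b - 1)*(b^2 - 4*b + 3) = (b - 3)^2*(b - 1)*(b - 1)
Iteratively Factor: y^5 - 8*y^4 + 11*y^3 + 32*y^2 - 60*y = (y - 2)*(y^4 - 6*y^3 - y^2 + 30*y) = (y - 5)*(y - 2)*(y^3 - y^2 - 6*y) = y*(y - 5)*(y - 2)*(y^2 - y - 6) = y*(y - 5)*(y - 2)*(y + 2)*(y - 3)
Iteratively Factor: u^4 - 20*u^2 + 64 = (u - 2)*(u^3 + 2*u^2 - 16*u - 32) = (u - 2)*(u + 2)*(u^2 - 16) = (u - 2)*(u + 2)*(u + 4)*(u - 4)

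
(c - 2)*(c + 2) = c^2 - 4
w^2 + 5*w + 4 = (w + 1)*(w + 4)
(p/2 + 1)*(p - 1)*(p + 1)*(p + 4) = p^4/2 + 3*p^3 + 7*p^2/2 - 3*p - 4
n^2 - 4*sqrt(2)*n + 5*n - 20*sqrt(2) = (n + 5)*(n - 4*sqrt(2))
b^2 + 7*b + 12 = (b + 3)*(b + 4)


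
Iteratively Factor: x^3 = (x)*(x^2) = x^2*(x)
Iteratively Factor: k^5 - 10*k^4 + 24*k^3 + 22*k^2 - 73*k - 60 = (k - 5)*(k^4 - 5*k^3 - k^2 + 17*k + 12) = (k - 5)*(k + 1)*(k^3 - 6*k^2 + 5*k + 12) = (k - 5)*(k - 3)*(k + 1)*(k^2 - 3*k - 4) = (k - 5)*(k - 3)*(k + 1)^2*(k - 4)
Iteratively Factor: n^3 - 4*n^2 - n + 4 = (n - 1)*(n^2 - 3*n - 4) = (n - 4)*(n - 1)*(n + 1)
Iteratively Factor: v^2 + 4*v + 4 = (v + 2)*(v + 2)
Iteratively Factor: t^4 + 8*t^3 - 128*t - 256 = (t + 4)*(t^3 + 4*t^2 - 16*t - 64) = (t + 4)^2*(t^2 - 16) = (t - 4)*(t + 4)^2*(t + 4)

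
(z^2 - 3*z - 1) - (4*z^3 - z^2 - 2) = -4*z^3 + 2*z^2 - 3*z + 1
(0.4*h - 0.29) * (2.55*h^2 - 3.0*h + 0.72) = 1.02*h^3 - 1.9395*h^2 + 1.158*h - 0.2088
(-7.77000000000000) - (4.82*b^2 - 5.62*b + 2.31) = -4.82*b^2 + 5.62*b - 10.08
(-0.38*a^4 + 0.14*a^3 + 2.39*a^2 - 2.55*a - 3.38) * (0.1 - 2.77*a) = 1.0526*a^5 - 0.4258*a^4 - 6.6063*a^3 + 7.3025*a^2 + 9.1076*a - 0.338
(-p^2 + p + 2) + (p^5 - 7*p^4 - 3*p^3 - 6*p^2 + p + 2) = p^5 - 7*p^4 - 3*p^3 - 7*p^2 + 2*p + 4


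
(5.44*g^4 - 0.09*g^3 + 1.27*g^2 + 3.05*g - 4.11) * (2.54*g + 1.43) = 13.8176*g^5 + 7.5506*g^4 + 3.0971*g^3 + 9.5631*g^2 - 6.0779*g - 5.8773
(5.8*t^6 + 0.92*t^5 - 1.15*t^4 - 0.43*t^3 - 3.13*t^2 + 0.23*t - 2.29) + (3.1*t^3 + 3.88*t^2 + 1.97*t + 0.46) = 5.8*t^6 + 0.92*t^5 - 1.15*t^4 + 2.67*t^3 + 0.75*t^2 + 2.2*t - 1.83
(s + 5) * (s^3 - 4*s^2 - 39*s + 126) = s^4 + s^3 - 59*s^2 - 69*s + 630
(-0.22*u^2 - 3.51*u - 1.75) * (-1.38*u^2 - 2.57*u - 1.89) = 0.3036*u^4 + 5.4092*u^3 + 11.8515*u^2 + 11.1314*u + 3.3075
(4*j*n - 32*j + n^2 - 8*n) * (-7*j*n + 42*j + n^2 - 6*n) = -28*j^2*n^2 + 392*j^2*n - 1344*j^2 - 3*j*n^3 + 42*j*n^2 - 144*j*n + n^4 - 14*n^3 + 48*n^2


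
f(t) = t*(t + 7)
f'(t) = 2*t + 7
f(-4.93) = -10.21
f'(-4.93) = -2.86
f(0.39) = 2.88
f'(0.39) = 7.78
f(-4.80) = -10.56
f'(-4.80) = -2.60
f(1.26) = 10.41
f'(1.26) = 9.52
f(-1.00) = -6.00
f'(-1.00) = 5.00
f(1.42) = 11.96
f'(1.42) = 9.84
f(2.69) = 26.07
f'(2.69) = 12.38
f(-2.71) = -11.63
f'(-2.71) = 1.58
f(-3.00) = -12.00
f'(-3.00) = 1.00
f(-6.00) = -6.00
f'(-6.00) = -5.00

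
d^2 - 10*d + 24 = (d - 6)*(d - 4)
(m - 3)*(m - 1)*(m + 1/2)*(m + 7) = m^4 + 7*m^3/2 - 47*m^2/2 + 17*m/2 + 21/2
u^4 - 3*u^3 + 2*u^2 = u^2*(u - 2)*(u - 1)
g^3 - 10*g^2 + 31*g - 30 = (g - 5)*(g - 3)*(g - 2)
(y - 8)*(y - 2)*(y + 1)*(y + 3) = y^4 - 6*y^3 - 21*y^2 + 34*y + 48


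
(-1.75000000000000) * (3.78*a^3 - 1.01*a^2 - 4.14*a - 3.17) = -6.615*a^3 + 1.7675*a^2 + 7.245*a + 5.5475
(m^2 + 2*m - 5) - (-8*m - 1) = m^2 + 10*m - 4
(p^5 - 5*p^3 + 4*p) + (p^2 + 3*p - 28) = p^5 - 5*p^3 + p^2 + 7*p - 28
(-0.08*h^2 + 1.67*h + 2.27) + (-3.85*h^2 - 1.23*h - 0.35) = -3.93*h^2 + 0.44*h + 1.92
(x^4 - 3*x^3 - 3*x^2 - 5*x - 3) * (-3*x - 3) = -3*x^5 + 6*x^4 + 18*x^3 + 24*x^2 + 24*x + 9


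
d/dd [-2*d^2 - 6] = -4*d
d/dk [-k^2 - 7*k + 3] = -2*k - 7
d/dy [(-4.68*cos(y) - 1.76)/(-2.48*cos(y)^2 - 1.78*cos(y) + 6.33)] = (11.6064*cos(y)^2 + 8.7296*cos(y) + 32.7572)*sin(y)/(6.1504*cos(y)^4 + 8.8288*cos(y)^3 - 28.2284*cos(y)^2 - 22.5348*cos(y) + 40.0689)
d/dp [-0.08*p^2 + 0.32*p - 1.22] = 0.32 - 0.16*p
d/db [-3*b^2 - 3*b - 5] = -6*b - 3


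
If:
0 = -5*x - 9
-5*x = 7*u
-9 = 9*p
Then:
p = -1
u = 9/7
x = -9/5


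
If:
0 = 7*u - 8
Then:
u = 8/7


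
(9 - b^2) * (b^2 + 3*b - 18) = -b^4 - 3*b^3 + 27*b^2 + 27*b - 162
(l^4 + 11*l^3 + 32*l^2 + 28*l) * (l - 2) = l^5 + 9*l^4 + 10*l^3 - 36*l^2 - 56*l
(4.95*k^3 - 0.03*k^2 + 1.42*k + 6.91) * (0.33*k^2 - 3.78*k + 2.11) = 1.6335*k^5 - 18.7209*k^4 + 11.0265*k^3 - 3.1506*k^2 - 23.1236*k + 14.5801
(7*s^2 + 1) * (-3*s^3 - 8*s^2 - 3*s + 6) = -21*s^5 - 56*s^4 - 24*s^3 + 34*s^2 - 3*s + 6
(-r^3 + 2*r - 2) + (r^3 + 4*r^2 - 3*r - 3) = 4*r^2 - r - 5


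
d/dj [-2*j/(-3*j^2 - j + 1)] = 2*(3*j^2 - j*(6*j + 1) + j - 1)/(3*j^2 + j - 1)^2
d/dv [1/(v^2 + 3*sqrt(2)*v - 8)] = (-2*v - 3*sqrt(2))/(v^2 + 3*sqrt(2)*v - 8)^2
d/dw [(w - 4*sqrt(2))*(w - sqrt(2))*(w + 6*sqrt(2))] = 3*w^2 + 2*sqrt(2)*w - 52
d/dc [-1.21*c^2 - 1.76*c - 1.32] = -2.42*c - 1.76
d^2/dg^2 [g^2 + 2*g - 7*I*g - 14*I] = 2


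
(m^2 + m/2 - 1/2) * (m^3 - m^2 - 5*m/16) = m^5 - m^4/2 - 21*m^3/16 + 11*m^2/32 + 5*m/32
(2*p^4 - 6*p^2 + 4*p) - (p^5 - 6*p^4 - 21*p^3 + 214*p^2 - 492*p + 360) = -p^5 + 8*p^4 + 21*p^3 - 220*p^2 + 496*p - 360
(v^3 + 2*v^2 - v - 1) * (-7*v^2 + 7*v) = -7*v^5 - 7*v^4 + 21*v^3 - 7*v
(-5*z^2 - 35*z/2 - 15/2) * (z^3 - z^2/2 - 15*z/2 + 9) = -5*z^5 - 15*z^4 + 155*z^3/4 + 90*z^2 - 405*z/4 - 135/2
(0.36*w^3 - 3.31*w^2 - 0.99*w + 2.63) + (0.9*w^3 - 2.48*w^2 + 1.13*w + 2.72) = 1.26*w^3 - 5.79*w^2 + 0.14*w + 5.35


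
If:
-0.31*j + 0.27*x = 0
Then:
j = 0.870967741935484*x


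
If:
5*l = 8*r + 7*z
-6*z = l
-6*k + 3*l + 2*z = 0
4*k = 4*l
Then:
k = 0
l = 0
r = 0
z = 0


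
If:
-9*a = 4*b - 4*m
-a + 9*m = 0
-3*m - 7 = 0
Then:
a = -21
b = 539/12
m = -7/3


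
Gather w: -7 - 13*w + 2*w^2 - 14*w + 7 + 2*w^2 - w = 4*w^2 - 28*w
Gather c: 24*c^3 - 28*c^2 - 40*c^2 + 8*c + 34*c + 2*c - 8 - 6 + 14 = 24*c^3 - 68*c^2 + 44*c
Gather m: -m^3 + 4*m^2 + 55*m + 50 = -m^3 + 4*m^2 + 55*m + 50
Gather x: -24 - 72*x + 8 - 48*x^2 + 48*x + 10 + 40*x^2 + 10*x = -8*x^2 - 14*x - 6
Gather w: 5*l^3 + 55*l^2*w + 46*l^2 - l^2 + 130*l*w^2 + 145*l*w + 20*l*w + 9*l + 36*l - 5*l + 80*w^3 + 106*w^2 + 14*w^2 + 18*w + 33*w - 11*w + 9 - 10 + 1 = 5*l^3 + 45*l^2 + 40*l + 80*w^3 + w^2*(130*l + 120) + w*(55*l^2 + 165*l + 40)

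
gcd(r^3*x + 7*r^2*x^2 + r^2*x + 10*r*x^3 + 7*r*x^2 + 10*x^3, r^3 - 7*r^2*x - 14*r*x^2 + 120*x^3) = 1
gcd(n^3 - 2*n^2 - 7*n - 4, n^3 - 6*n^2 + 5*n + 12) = n^2 - 3*n - 4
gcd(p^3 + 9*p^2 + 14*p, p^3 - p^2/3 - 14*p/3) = p^2 + 2*p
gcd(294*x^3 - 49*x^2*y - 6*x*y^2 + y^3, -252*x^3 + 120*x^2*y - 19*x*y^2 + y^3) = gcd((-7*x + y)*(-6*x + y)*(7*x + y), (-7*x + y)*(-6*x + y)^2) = 42*x^2 - 13*x*y + y^2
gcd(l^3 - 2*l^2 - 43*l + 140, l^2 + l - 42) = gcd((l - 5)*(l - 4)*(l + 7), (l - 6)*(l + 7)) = l + 7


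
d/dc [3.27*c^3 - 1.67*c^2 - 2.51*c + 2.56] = 9.81*c^2 - 3.34*c - 2.51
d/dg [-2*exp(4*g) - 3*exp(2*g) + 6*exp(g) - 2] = (-8*exp(3*g) - 6*exp(g) + 6)*exp(g)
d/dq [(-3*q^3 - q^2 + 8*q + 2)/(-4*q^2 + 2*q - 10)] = 3*(q^4 - q^3 + 10*q^2 + 3*q - 7)/(4*q^4 - 4*q^3 + 21*q^2 - 10*q + 25)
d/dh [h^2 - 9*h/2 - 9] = 2*h - 9/2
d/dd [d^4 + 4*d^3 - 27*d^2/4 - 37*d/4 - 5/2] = 4*d^3 + 12*d^2 - 27*d/2 - 37/4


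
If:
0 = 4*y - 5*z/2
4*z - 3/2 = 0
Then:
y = 15/64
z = 3/8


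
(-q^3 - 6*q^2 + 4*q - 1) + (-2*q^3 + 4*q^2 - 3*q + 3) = -3*q^3 - 2*q^2 + q + 2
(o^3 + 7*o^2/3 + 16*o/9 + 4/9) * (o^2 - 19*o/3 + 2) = o^5 - 4*o^4 - 11*o^3 - 166*o^2/27 + 20*o/27 + 8/9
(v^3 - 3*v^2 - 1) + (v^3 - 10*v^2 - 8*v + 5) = 2*v^3 - 13*v^2 - 8*v + 4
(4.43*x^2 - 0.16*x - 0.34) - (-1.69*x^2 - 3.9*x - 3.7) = 6.12*x^2 + 3.74*x + 3.36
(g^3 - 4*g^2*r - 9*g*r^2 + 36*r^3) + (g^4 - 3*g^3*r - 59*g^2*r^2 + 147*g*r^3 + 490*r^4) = g^4 - 3*g^3*r + g^3 - 59*g^2*r^2 - 4*g^2*r + 147*g*r^3 - 9*g*r^2 + 490*r^4 + 36*r^3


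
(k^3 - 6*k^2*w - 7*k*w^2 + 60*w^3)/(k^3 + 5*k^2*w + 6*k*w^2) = (k^2 - 9*k*w + 20*w^2)/(k*(k + 2*w))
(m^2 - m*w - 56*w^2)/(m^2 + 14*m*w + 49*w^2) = (m - 8*w)/(m + 7*w)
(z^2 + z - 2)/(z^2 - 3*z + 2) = (z + 2)/(z - 2)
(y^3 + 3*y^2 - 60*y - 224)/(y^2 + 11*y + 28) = y - 8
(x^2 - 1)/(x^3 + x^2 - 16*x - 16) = (x - 1)/(x^2 - 16)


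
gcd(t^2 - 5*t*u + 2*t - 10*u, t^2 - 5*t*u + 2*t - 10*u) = t^2 - 5*t*u + 2*t - 10*u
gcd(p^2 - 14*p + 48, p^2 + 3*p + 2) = 1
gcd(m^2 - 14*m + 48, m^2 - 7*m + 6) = m - 6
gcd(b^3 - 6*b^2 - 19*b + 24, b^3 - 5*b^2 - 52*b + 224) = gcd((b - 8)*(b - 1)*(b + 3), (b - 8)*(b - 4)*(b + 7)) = b - 8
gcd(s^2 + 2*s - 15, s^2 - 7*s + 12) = s - 3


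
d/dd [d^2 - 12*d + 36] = 2*d - 12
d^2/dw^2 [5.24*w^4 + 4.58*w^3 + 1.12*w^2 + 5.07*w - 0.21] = 62.88*w^2 + 27.48*w + 2.24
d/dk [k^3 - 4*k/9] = 3*k^2 - 4/9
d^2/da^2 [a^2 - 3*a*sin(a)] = 3*a*sin(a) - 6*cos(a) + 2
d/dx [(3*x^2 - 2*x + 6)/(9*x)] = (x^2 - 2)/(3*x^2)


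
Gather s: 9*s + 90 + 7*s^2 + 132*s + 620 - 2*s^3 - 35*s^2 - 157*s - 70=-2*s^3 - 28*s^2 - 16*s + 640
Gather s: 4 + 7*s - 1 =7*s + 3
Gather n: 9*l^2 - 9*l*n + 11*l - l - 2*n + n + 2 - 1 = 9*l^2 + 10*l + n*(-9*l - 1) + 1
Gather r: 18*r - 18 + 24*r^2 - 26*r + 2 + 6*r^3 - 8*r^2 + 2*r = 6*r^3 + 16*r^2 - 6*r - 16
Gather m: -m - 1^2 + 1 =-m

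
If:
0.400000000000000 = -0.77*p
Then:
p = -0.52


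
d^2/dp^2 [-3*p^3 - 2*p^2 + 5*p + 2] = -18*p - 4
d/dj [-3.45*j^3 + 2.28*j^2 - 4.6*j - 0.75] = -10.35*j^2 + 4.56*j - 4.6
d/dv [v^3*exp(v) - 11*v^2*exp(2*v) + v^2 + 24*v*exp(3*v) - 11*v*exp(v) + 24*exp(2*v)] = v^3*exp(v) - 22*v^2*exp(2*v) + 3*v^2*exp(v) + 72*v*exp(3*v) - 22*v*exp(2*v) - 11*v*exp(v) + 2*v + 24*exp(3*v) + 48*exp(2*v) - 11*exp(v)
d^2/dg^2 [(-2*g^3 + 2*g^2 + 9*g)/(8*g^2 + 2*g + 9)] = 20*g*(68*g^2 - 54*g - 243)/(512*g^6 + 384*g^5 + 1824*g^4 + 872*g^3 + 2052*g^2 + 486*g + 729)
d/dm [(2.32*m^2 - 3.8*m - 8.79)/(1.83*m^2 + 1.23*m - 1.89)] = (9.8076*m^2 + 23.4018*m + 17.9937)/(3.3489*m^4 + 4.5018*m^3 - 5.4045*m^2 - 4.6494*m + 3.5721)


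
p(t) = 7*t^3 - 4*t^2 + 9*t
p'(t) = 21*t^2 - 8*t + 9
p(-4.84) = -930.92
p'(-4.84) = 539.66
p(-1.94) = -83.62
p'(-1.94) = 103.56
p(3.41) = 261.74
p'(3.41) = 225.91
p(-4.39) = -708.83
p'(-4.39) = 448.83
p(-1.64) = -56.40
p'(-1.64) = 78.60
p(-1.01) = -20.38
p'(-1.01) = 38.50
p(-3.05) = -263.27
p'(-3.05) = 228.75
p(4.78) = 716.13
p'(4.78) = 450.58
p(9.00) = 4860.00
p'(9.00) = 1638.00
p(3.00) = 180.00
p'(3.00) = 174.00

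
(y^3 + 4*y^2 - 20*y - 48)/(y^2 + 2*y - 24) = y + 2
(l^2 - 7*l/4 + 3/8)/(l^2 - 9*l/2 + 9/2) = (l - 1/4)/(l - 3)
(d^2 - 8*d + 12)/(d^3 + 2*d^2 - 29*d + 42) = (d - 6)/(d^2 + 4*d - 21)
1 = 1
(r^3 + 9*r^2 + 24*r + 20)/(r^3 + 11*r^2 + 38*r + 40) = (r + 2)/(r + 4)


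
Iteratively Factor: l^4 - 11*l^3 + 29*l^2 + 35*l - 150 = (l - 3)*(l^3 - 8*l^2 + 5*l + 50) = (l - 5)*(l - 3)*(l^2 - 3*l - 10) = (l - 5)*(l - 3)*(l + 2)*(l - 5)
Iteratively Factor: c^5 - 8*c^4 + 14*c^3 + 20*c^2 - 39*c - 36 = (c - 3)*(c^4 - 5*c^3 - c^2 + 17*c + 12) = (c - 3)^2*(c^3 - 2*c^2 - 7*c - 4) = (c - 3)^2*(c + 1)*(c^2 - 3*c - 4) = (c - 4)*(c - 3)^2*(c + 1)*(c + 1)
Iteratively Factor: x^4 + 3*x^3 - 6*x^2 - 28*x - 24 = (x + 2)*(x^3 + x^2 - 8*x - 12) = (x + 2)^2*(x^2 - x - 6) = (x - 3)*(x + 2)^2*(x + 2)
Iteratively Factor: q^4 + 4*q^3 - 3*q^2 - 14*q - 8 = (q - 2)*(q^3 + 6*q^2 + 9*q + 4) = (q - 2)*(q + 4)*(q^2 + 2*q + 1) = (q - 2)*(q + 1)*(q + 4)*(q + 1)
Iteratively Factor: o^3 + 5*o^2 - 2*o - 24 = (o + 3)*(o^2 + 2*o - 8) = (o - 2)*(o + 3)*(o + 4)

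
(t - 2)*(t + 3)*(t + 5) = t^3 + 6*t^2 - t - 30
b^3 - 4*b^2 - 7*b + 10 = (b - 5)*(b - 1)*(b + 2)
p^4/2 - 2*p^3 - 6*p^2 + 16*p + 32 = (p/2 + 1)*(p - 4)^2*(p + 2)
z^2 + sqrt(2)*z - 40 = (z - 4*sqrt(2))*(z + 5*sqrt(2))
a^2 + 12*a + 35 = (a + 5)*(a + 7)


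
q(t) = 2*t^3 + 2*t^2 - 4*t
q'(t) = 6*t^2 + 4*t - 4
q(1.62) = 7.27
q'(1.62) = 18.23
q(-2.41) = -6.74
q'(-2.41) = 21.21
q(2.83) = 50.03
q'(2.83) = 55.37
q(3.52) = 97.93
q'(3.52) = 84.42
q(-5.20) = -206.34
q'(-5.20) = 137.44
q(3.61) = 105.72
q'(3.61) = 88.63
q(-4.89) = -166.48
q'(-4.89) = 119.91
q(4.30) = 178.79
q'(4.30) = 124.14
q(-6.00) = -336.00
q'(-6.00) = 188.00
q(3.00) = 60.00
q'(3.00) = 62.00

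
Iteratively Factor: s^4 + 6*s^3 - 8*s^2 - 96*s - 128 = (s + 4)*(s^3 + 2*s^2 - 16*s - 32) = (s + 4)^2*(s^2 - 2*s - 8) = (s + 2)*(s + 4)^2*(s - 4)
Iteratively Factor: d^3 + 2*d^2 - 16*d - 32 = (d + 4)*(d^2 - 2*d - 8) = (d + 2)*(d + 4)*(d - 4)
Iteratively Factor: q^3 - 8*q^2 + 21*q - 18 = (q - 2)*(q^2 - 6*q + 9) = (q - 3)*(q - 2)*(q - 3)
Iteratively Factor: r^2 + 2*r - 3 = (r - 1)*(r + 3)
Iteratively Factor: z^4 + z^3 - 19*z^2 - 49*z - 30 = (z + 2)*(z^3 - z^2 - 17*z - 15) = (z + 2)*(z + 3)*(z^2 - 4*z - 5) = (z + 1)*(z + 2)*(z + 3)*(z - 5)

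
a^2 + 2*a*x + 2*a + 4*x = (a + 2)*(a + 2*x)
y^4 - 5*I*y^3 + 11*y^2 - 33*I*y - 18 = (y - 6*I)*(y - I)^2*(y + 3*I)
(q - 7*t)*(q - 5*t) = q^2 - 12*q*t + 35*t^2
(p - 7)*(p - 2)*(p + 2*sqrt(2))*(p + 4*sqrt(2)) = p^4 - 9*p^3 + 6*sqrt(2)*p^3 - 54*sqrt(2)*p^2 + 30*p^2 - 144*p + 84*sqrt(2)*p + 224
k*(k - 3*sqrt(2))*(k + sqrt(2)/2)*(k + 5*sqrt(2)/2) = k^4 - 31*k^2/2 - 15*sqrt(2)*k/2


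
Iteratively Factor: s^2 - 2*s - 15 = (s + 3)*(s - 5)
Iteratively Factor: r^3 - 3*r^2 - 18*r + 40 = (r - 5)*(r^2 + 2*r - 8) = (r - 5)*(r + 4)*(r - 2)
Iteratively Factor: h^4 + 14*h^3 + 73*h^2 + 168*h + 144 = (h + 3)*(h^3 + 11*h^2 + 40*h + 48) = (h + 3)*(h + 4)*(h^2 + 7*h + 12) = (h + 3)*(h + 4)^2*(h + 3)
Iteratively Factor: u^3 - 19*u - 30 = (u - 5)*(u^2 + 5*u + 6) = (u - 5)*(u + 3)*(u + 2)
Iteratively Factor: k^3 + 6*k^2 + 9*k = (k + 3)*(k^2 + 3*k) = (k + 3)^2*(k)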